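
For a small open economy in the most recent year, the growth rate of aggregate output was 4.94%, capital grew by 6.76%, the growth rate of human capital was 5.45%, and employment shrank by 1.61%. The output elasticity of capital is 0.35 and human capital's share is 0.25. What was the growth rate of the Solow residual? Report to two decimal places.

The Solow residual grew 1.86%.

Labor's share = 1 − 0.35 − 0.25 = 0.4.
Capital: 0.35 × 6.76 = 2.366 pp.
Human capital: 0.25 × 5.45 = 1.3625 pp.
Employment: 0.4 × (-1.61) = -0.644 pp.
TFP growth = 4.94 − 3.0845 = 1.8555%.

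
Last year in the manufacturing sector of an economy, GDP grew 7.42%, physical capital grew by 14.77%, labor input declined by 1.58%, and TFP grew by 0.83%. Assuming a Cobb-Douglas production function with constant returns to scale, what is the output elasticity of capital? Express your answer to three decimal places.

gY = gA + α·gK + (1−α)·gL, so gY − gA − gL = α(gK − gL).
7.42 − 0.83 + 1.58 = α × (14.77 − (-1.58)).
8.17 = 16.35 α, so α = 0.49969.

α = 0.500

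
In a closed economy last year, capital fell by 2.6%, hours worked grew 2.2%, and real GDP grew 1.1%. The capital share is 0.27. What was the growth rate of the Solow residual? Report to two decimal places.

Labor's share = 1 − 0.27 = 0.73.
Capital: 0.27 × (-2.6) = -0.702 pp.
Hours worked: 0.73 × 2.2 = 1.606 pp.
TFP growth = 1.1 − 0.904 = 0.196%.

0.20%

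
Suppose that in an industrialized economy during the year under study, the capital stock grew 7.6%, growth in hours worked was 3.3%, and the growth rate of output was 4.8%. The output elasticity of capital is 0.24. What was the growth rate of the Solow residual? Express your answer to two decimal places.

Labor's share = 1 − 0.24 = 0.76.
The capital stock: 0.24 × 7.6 = 1.824 pp.
Hours worked: 0.76 × 3.3 = 2.508 pp.
TFP growth = 4.8 − 4.332 = 0.468%.

0.47%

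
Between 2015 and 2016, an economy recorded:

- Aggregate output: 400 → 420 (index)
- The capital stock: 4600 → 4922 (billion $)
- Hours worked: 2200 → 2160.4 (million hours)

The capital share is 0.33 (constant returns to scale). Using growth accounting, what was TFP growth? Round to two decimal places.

3.90%

Aggregate output growth = (420 − 400) / 400 = 5%.
The capital stock growth = (4922 − 4600) / 4600 = 7%.
Hours worked growth = (2160.4 − 2200) / 2200 = -1.8%.
Labor's share = 1 − 0.33 = 0.67.
The capital stock: 0.33 × 7 = 2.31 pp.
Hours worked: 0.67 × (-1.8) = -1.206 pp.
TFP growth = 5 − 1.104 = 3.896%.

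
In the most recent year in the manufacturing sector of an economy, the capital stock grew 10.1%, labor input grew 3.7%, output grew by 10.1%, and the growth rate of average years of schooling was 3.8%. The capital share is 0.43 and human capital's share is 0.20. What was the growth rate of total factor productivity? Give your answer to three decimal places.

Labor's share = 1 − 0.43 − 0.2 = 0.37.
The capital stock: 0.43 × 10.1 = 4.343 pp.
Average years of schooling: 0.2 × 3.8 = 0.76 pp.
Labor input: 0.37 × 3.7 = 1.369 pp.
TFP growth = 10.1 − 6.472 = 3.628%.

3.628%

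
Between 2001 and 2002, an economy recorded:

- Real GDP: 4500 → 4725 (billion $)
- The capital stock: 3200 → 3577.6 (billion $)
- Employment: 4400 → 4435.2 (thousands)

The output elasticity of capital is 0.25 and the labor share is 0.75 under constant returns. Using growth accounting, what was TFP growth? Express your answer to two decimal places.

1.45%

Real GDP growth = (4725 − 4500) / 4500 = 5%.
The capital stock growth = (3577.6 − 3200) / 3200 = 11.8%.
Employment growth = (4435.2 − 4400) / 4400 = 0.8%.
Labor's share = 1 − 0.25 = 0.75.
The capital stock: 0.25 × 11.8 = 2.95 pp.
Employment: 0.75 × 0.8 = 0.6 pp.
TFP growth = 5 − 3.55 = 1.45%.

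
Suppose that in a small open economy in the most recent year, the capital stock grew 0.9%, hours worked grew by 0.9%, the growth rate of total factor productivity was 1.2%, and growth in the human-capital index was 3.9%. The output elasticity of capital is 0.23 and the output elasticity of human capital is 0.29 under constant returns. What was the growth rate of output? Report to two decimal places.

2.97%

Labor's share = 1 − 0.23 − 0.29 = 0.48.
The capital stock: 0.23 × 0.9 = 0.207 pp.
The human-capital index: 0.29 × 3.9 = 1.131 pp.
Hours worked: 0.48 × 0.9 = 0.432 pp.
Output growth = 1.2 + 1.77 = 2.97%.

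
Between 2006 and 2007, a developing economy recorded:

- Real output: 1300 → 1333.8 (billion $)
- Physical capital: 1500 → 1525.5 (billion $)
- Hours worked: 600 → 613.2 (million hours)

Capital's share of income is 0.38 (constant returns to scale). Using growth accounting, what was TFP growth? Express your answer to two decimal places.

TFP growth was 0.59%.

Real output growth = (1333.8 − 1300) / 1300 = 2.6%.
Physical capital growth = (1525.5 − 1500) / 1500 = 1.7%.
Hours worked growth = (613.2 − 600) / 600 = 2.2%.
Labor's share = 1 − 0.38 = 0.62.
Physical capital: 0.38 × 1.7 = 0.646 pp.
Hours worked: 0.62 × 2.2 = 1.364 pp.
TFP growth = 2.6 − 2.01 = 0.59%.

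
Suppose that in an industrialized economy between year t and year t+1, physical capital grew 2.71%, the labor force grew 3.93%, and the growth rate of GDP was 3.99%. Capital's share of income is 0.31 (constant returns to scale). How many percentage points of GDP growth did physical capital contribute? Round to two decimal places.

0.84 pp

Contribution = share × growth = 0.31 × 2.71 = 0.8401 pp.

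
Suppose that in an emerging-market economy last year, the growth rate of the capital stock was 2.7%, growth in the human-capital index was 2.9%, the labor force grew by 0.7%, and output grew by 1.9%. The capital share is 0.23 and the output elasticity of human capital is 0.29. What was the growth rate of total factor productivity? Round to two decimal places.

Labor's share = 1 − 0.23 − 0.29 = 0.48.
The capital stock: 0.23 × 2.7 = 0.621 pp.
The human-capital index: 0.29 × 2.9 = 0.841 pp.
The labor force: 0.48 × 0.7 = 0.336 pp.
TFP growth = 1.9 − 1.798 = 0.102%.

Total factor productivity grew 0.10%.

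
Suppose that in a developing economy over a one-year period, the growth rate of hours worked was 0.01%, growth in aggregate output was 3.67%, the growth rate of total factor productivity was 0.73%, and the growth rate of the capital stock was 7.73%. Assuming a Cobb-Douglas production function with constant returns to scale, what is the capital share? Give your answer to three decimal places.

α = 0.380

gY = gA + α·gK + (1−α)·gL, so gY − gA − gL = α(gK − gL).
3.67 − 0.73 − 0.01 = α × (7.73 − 0.01).
2.93 = 7.72 α, so α = 0.37953.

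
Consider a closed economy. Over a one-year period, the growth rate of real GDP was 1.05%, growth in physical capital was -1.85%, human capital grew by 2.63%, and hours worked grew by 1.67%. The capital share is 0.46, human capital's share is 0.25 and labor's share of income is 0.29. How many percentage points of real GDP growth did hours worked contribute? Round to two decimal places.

Labor's share = 1 − 0.46 − 0.25 = 0.29.
Contribution = share × growth = 0.29 × 1.67 = 0.4843 pp.

0.48 percentage points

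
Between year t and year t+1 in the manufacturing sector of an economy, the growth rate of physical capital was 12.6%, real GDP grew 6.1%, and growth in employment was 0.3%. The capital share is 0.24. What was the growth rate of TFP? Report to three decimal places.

Labor's share = 1 − 0.24 = 0.76.
Physical capital: 0.24 × 12.6 = 3.024 pp.
Employment: 0.76 × 0.3 = 0.228 pp.
TFP growth = 6.1 − 3.252 = 2.848%.

2.848%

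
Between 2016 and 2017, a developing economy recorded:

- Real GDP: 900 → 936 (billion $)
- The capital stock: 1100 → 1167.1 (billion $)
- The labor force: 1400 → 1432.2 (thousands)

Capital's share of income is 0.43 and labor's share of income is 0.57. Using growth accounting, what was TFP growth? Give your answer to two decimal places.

Real GDP growth = (936 − 900) / 900 = 4%.
The capital stock growth = (1167.1 − 1100) / 1100 = 6.1%.
The labor force growth = (1432.2 − 1400) / 1400 = 2.3%.
Labor's share = 1 − 0.43 = 0.57.
The capital stock: 0.43 × 6.1 = 2.623 pp.
The labor force: 0.57 × 2.3 = 1.311 pp.
TFP growth = 4 − 3.934 = 0.066%.

0.07%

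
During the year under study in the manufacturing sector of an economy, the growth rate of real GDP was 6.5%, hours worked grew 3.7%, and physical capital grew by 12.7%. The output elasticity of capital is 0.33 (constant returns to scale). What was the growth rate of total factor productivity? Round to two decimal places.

Labor's share = 1 − 0.33 = 0.67.
Physical capital: 0.33 × 12.7 = 4.191 pp.
Hours worked: 0.67 × 3.7 = 2.479 pp.
TFP growth = 6.5 − 6.67 = -0.17%.

-0.17%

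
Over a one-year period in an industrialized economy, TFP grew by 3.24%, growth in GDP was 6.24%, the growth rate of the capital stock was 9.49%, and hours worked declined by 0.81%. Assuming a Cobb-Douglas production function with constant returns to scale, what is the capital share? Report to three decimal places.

gY = gA + α·gK + (1−α)·gL, so gY − gA − gL = α(gK − gL).
6.24 − 3.24 + 0.81 = α × (9.49 − (-0.81)).
3.81 = 10.3 α, so α = 0.3699.

0.370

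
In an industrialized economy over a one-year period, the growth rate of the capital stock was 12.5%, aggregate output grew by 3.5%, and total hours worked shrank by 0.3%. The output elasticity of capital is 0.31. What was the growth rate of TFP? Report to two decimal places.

Labor's share = 1 − 0.31 = 0.69.
The capital stock: 0.31 × 12.5 = 3.875 pp.
Total hours worked: 0.69 × (-0.3) = -0.207 pp.
TFP growth = 3.5 − 3.668 = -0.168%.

-0.17%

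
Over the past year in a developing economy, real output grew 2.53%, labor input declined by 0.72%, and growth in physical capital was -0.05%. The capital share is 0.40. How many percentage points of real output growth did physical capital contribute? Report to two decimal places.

Contribution = share × growth = 0.4 × (-0.05) = -0.02 pp.

-0.02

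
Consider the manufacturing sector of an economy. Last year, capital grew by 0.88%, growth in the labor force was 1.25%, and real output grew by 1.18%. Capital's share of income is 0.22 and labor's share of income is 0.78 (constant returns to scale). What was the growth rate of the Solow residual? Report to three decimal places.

0.011%

Labor's share = 1 − 0.22 = 0.78.
Capital: 0.22 × 0.88 = 0.1936 pp.
The labor force: 0.78 × 1.25 = 0.975 pp.
TFP growth = 1.18 − 1.1686 = 0.0114%.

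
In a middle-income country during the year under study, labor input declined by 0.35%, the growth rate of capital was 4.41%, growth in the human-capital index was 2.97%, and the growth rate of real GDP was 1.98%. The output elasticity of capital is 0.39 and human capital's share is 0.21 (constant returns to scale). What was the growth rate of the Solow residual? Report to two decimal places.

Labor's share = 1 − 0.39 − 0.21 = 0.4.
Capital: 0.39 × 4.41 = 1.7199 pp.
The human-capital index: 0.21 × 2.97 = 0.6237 pp.
Labor input: 0.4 × (-0.35) = -0.14 pp.
TFP growth = 1.98 − 2.2036 = -0.2236%.

-0.22%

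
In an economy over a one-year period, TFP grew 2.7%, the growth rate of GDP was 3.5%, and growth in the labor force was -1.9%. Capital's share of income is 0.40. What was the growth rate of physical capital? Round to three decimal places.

4.850%

Labor's share = 1 − 0.4 = 0.6.
gY = gA + 0.6×(-1.9) + 0.4×g.
0.4×g = 3.5 − 2.7 + 1.14 = 1.94.
g = 1.94 / 0.4 = 4.85%.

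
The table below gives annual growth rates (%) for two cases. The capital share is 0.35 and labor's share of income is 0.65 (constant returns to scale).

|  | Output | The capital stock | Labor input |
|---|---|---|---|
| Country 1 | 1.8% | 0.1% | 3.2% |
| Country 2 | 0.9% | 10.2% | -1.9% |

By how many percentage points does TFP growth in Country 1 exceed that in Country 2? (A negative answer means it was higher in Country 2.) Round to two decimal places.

Labor's share = 1 − 0.35 = 0.65.
Country 1: TFP = 1.8 − 0.035 − 2.08 = -0.315%.
Country 2: TFP = 0.9 − 3.57 + 1.235 = -1.435%.
Difference = -0.315 − (-1.435) = 1.12 pp.

1.12 percentage points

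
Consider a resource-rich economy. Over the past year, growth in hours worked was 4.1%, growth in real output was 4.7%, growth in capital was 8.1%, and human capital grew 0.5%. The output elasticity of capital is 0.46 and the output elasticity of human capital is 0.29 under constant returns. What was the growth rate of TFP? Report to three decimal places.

-0.196%

Labor's share = 1 − 0.46 − 0.29 = 0.25.
Capital: 0.46 × 8.1 = 3.726 pp.
Human capital: 0.29 × 0.5 = 0.145 pp.
Hours worked: 0.25 × 4.1 = 1.025 pp.
TFP growth = 4.7 − 4.896 = -0.196%.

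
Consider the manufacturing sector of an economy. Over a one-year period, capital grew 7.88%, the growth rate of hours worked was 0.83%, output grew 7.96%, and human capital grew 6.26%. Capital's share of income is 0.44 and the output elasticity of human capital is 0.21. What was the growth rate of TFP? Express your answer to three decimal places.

Labor's share = 1 − 0.44 − 0.21 = 0.35.
Capital: 0.44 × 7.88 = 3.4672 pp.
Human capital: 0.21 × 6.26 = 1.3146 pp.
Hours worked: 0.35 × 0.83 = 0.2905 pp.
TFP growth = 7.96 − 5.0723 = 2.8877%.

2.888%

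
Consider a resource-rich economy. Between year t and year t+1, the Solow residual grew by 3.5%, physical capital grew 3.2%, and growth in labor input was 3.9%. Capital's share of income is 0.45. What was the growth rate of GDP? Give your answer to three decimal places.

Labor's share = 1 − 0.45 = 0.55.
Physical capital: 0.45 × 3.2 = 1.44 pp.
Labor input: 0.55 × 3.9 = 2.145 pp.
Output growth = 3.5 + 3.585 = 7.085%.

GDP grew 7.085%.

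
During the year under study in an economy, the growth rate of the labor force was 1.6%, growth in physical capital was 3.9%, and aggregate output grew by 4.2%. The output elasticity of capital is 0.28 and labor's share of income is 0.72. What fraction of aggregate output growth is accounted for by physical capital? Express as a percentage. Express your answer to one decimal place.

Physical capital contributed 0.28 × 3.9 = 1.092 pp.
Share of growth = 1.092 / 4.2 × 100 = 26%.

26.0%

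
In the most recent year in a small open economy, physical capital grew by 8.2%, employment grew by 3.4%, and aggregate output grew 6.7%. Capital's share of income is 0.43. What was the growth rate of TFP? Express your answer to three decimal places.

TFP growth was 1.236%.

Labor's share = 1 − 0.43 = 0.57.
Physical capital: 0.43 × 8.2 = 3.526 pp.
Employment: 0.57 × 3.4 = 1.938 pp.
TFP growth = 6.7 − 5.464 = 1.236%.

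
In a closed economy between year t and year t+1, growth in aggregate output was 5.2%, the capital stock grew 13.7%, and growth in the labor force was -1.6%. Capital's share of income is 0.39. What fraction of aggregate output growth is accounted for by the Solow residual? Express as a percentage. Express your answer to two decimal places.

Labor's share = 1 − 0.39 = 0.61.
The capital stock: 0.39 × 13.7 = 5.343 pp.
The labor force: 0.61 × (-1.6) = -0.976 pp.
TFP growth = 5.2 − 4.367 = 0.833%.
TFP share of growth = 0.833 / 5.2 × 100 = 16.0192%.

The Solow residual accounted for 16.02% of growth.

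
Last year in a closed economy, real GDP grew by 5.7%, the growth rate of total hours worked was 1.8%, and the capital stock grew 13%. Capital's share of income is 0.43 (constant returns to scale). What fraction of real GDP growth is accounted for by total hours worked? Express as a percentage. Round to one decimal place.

18.0%

Labor's share = 1 − 0.43 = 0.57.
Total hours worked contributed 0.57 × 1.8 = 1.026 pp.
Share of growth = 1.026 / 5.7 × 100 = 18%.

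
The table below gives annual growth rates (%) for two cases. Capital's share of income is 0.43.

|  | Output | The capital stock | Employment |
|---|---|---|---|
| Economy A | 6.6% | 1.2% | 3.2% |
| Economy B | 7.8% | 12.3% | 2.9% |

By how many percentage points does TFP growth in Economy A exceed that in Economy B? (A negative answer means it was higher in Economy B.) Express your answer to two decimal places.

3.40 percentage points

Labor's share = 1 − 0.43 = 0.57.
Economy A: TFP = 6.6 − 0.516 − 1.824 = 4.26%.
Economy B: TFP = 7.8 − 5.289 − 1.653 = 0.858%.
Difference = 4.26 − (0.858) = 3.402 pp.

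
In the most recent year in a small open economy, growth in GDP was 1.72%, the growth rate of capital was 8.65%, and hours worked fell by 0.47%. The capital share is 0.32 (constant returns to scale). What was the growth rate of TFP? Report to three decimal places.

-0.728%

Labor's share = 1 − 0.32 = 0.68.
Capital: 0.32 × 8.65 = 2.768 pp.
Hours worked: 0.68 × (-0.47) = -0.3196 pp.
TFP growth = 1.72 − 2.4484 = -0.7284%.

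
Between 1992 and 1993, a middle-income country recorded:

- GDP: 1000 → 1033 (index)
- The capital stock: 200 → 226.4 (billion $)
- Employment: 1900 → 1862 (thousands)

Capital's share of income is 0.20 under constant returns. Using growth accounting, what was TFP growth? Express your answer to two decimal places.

GDP growth = (1033 − 1000) / 1000 = 3.3%.
The capital stock growth = (226.4 − 200) / 200 = 13.2%.
Employment growth = (1862 − 1900) / 1900 = -2%.
Labor's share = 1 − 0.2 = 0.8.
The capital stock: 0.2 × 13.2 = 2.64 pp.
Employment: 0.8 × (-2) = -1.6 pp.
TFP growth = 3.3 − 1.04 = 2.26%.

2.26%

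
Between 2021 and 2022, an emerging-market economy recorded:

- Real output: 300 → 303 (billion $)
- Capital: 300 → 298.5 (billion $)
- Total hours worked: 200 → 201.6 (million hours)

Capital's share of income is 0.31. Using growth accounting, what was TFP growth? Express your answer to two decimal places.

0.60%

Real output growth = (303 − 300) / 300 = 1%.
Capital growth = (298.5 − 300) / 300 = -0.5%.
Total hours worked growth = (201.6 − 200) / 200 = 0.8%.
Labor's share = 1 − 0.31 = 0.69.
Capital: 0.31 × (-0.5) = -0.155 pp.
Total hours worked: 0.69 × 0.8 = 0.552 pp.
TFP growth = 1 − 0.397 = 0.603%.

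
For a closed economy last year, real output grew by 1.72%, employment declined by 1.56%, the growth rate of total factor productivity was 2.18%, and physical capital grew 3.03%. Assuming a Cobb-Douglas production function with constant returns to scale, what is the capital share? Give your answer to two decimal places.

gY = gA + α·gK + (1−α)·gL, so gY − gA − gL = α(gK − gL).
1.72 − 2.18 + 1.56 = α × (3.03 − (-1.56)).
1.1 = 4.59 α, so α = 0.2397.

0.24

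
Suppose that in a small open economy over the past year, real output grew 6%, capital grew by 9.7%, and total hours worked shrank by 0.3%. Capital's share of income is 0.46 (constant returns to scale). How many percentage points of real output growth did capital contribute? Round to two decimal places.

4.46 pp

Contribution = share × growth = 0.46 × 9.7 = 4.462 pp.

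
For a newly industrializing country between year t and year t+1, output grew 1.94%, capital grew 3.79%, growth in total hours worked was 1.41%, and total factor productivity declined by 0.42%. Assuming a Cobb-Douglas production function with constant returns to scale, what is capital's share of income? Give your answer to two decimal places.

gY = gA + α·gK + (1−α)·gL, so gY − gA − gL = α(gK − gL).
1.94 + 0.42 − 1.41 = α × (3.79 − 1.41).
0.95 = 2.38 α, so α = 0.3992.

0.40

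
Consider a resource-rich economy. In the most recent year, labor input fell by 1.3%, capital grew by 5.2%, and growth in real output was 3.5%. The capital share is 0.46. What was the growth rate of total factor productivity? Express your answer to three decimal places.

Total factor productivity growth was 1.810%.

Labor's share = 1 − 0.46 = 0.54.
Capital: 0.46 × 5.2 = 2.392 pp.
Labor input: 0.54 × (-1.3) = -0.702 pp.
TFP growth = 3.5 − 1.69 = 1.81%.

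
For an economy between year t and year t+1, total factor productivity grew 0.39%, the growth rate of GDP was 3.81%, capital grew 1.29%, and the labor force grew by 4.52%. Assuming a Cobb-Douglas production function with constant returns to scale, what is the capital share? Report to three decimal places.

gY = gA + α·gK + (1−α)·gL, so gY − gA − gL = α(gK − gL).
3.81 − 0.39 − 4.52 = α × (1.29 − 4.52).
-1.1 = -3.23 α, so α = 0.34056.

α = 0.341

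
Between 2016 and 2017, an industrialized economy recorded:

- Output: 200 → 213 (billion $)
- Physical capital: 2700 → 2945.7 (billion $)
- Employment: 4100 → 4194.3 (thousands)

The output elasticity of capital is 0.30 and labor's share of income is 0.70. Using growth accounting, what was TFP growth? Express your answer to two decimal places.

Output growth = (213 − 200) / 200 = 6.5%.
Physical capital growth = (2945.7 − 2700) / 2700 = 9.1%.
Employment growth = (4194.3 − 4100) / 4100 = 2.3%.
Labor's share = 1 − 0.3 = 0.7.
Physical capital: 0.3 × 9.1 = 2.73 pp.
Employment: 0.7 × 2.3 = 1.61 pp.
TFP growth = 6.5 − 4.34 = 2.16%.

2.16%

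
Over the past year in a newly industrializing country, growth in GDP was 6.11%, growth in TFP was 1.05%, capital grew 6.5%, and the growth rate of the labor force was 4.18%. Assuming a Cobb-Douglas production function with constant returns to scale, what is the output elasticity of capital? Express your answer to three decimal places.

The output elasticity of capital is 0.379.

gY = gA + α·gK + (1−α)·gL, so gY − gA − gL = α(gK − gL).
6.11 − 1.05 − 4.18 = α × (6.5 − 4.18).
0.88 = 2.32 α, so α = 0.37931.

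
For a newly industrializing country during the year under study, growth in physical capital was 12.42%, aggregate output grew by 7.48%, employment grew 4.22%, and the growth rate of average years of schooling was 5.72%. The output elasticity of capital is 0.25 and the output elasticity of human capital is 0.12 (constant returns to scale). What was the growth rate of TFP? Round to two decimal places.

Labor's share = 1 − 0.25 − 0.12 = 0.63.
Physical capital: 0.25 × 12.42 = 3.105 pp.
Average years of schooling: 0.12 × 5.72 = 0.6864 pp.
Employment: 0.63 × 4.22 = 2.6586 pp.
TFP growth = 7.48 − 6.45 = 1.03%.

TFP growth was 1.03%.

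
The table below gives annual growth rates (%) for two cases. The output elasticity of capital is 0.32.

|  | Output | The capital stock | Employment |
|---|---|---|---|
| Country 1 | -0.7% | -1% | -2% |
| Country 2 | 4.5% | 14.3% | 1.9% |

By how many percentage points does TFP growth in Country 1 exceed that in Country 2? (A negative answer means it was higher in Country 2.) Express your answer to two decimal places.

2.35 percentage points

Labor's share = 1 − 0.32 = 0.68.
Country 1: TFP = -0.7 + 0.32 + 1.36 = 0.98%.
Country 2: TFP = 4.5 − 4.576 − 1.292 = -1.368%.
Difference = 0.98 − (-1.368) = 2.348 pp.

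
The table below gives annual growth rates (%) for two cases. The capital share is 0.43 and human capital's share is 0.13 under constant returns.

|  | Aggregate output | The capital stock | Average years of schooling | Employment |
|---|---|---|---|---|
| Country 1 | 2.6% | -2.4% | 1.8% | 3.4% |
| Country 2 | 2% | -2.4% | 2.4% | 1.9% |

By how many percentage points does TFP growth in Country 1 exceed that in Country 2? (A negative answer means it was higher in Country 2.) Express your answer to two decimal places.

Labor's share = 1 − 0.43 − 0.13 = 0.44.
Country 1: TFP = 2.6 + 1.032 − 0.234 − 1.496 = 1.902%.
Country 2: TFP = 2 + 1.032 − 0.312 − 0.836 = 1.884%.
Difference = 1.902 − (1.884) = 0.018 pp.

0.02 percentage points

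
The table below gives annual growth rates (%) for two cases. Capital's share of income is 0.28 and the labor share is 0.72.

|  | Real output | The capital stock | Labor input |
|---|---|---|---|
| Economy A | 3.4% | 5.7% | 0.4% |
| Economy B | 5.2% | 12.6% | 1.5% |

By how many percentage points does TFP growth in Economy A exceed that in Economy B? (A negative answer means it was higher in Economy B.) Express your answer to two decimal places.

0.92 percentage points

Labor's share = 1 − 0.28 = 0.72.
Economy A: TFP = 3.4 − 1.596 − 0.288 = 1.516%.
Economy B: TFP = 5.2 − 3.528 − 1.08 = 0.592%.
Difference = 1.516 − (0.592) = 0.924 pp.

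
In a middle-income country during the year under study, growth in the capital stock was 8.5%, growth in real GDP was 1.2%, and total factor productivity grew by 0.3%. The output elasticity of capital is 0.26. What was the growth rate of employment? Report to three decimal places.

-1.770%

Labor's share = 1 − 0.26 = 0.74.
gY = gA + 0.26×8.5 + 0.74×g.
0.74×g = 1.2 − 0.3 − 2.21 = -1.31.
g = -1.31 / 0.74 = -1.77027%.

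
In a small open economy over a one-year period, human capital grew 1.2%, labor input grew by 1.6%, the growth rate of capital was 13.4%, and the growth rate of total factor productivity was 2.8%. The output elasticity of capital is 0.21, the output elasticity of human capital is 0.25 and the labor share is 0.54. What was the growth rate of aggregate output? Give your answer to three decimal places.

Labor's share = 1 − 0.21 − 0.25 = 0.54.
Capital: 0.21 × 13.4 = 2.814 pp.
Human capital: 0.25 × 1.2 = 0.3 pp.
Labor input: 0.54 × 1.6 = 0.864 pp.
Output growth = 2.8 + 3.978 = 6.778%.

6.778%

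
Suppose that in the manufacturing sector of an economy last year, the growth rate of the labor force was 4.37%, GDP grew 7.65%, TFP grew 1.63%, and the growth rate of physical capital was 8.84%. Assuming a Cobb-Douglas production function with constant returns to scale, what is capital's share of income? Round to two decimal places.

gY = gA + α·gK + (1−α)·gL, so gY − gA − gL = α(gK − gL).
7.65 − 1.63 − 4.37 = α × (8.84 − 4.37).
1.65 = 4.47 α, so α = 0.3691.

α = 0.37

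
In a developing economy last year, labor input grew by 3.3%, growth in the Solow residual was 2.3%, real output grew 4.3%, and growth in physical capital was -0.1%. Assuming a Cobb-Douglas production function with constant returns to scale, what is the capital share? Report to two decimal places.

α = 0.38

gY = gA + α·gK + (1−α)·gL, so gY − gA − gL = α(gK − gL).
4.3 − 2.3 − 3.3 = α × (-0.1 − 3.3).
-1.3 = -3.4 α, so α = 0.3824.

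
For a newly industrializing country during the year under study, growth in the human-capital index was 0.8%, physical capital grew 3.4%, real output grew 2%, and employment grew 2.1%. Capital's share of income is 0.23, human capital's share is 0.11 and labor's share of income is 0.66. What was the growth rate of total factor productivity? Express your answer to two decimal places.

Labor's share = 1 − 0.23 − 0.11 = 0.66.
Physical capital: 0.23 × 3.4 = 0.782 pp.
The human-capital index: 0.11 × 0.8 = 0.088 pp.
Employment: 0.66 × 2.1 = 1.386 pp.
TFP growth = 2 − 2.256 = -0.256%.

-0.26%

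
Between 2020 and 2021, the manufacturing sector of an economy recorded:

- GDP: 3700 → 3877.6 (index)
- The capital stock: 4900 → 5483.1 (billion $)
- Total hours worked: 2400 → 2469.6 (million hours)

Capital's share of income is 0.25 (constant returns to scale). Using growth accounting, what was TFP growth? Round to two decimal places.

GDP growth = (3877.6 − 3700) / 3700 = 4.8%.
The capital stock growth = (5483.1 − 4900) / 4900 = 11.9%.
Total hours worked growth = (2469.6 − 2400) / 2400 = 2.9%.
Labor's share = 1 − 0.25 = 0.75.
The capital stock: 0.25 × 11.9 = 2.975 pp.
Total hours worked: 0.75 × 2.9 = 2.175 pp.
TFP growth = 4.8 − 5.15 = -0.35%.

-0.35%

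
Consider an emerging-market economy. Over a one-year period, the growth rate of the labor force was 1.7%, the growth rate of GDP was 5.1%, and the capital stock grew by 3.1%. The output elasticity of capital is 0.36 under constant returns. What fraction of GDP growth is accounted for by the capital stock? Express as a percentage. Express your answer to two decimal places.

The capital stock contributed 0.36 × 3.1 = 1.116 pp.
Share of growth = 1.116 / 5.1 × 100 = 21.8824%.

The capital stock accounted for 21.88% of growth.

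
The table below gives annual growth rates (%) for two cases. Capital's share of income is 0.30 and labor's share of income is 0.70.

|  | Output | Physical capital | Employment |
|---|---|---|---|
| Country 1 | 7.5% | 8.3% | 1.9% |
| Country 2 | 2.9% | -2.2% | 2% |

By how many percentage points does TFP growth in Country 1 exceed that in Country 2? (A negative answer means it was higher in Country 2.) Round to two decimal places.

Labor's share = 1 − 0.3 = 0.7.
Country 1: TFP = 7.5 − 2.49 − 1.33 = 3.68%.
Country 2: TFP = 2.9 + 0.66 − 1.4 = 2.16%.
Difference = 3.68 − (2.16) = 1.52 pp.

1.52 percentage points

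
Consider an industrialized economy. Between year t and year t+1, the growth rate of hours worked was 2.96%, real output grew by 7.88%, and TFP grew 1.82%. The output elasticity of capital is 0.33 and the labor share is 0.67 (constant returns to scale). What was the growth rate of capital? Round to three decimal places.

12.354%

Labor's share = 1 − 0.33 = 0.67.
gY = gA + 0.67×2.96 + 0.33×g.
0.33×g = 7.88 − 1.82 − 1.9832 = 4.0768.
g = 4.0768 / 0.33 = 12.35394%.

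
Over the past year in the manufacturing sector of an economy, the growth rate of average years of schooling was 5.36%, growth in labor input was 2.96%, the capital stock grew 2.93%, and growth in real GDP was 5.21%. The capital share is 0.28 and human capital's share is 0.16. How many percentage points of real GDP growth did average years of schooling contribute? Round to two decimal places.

Contribution = share × growth = 0.16 × 5.36 = 0.8576 pp.

0.86 percentage points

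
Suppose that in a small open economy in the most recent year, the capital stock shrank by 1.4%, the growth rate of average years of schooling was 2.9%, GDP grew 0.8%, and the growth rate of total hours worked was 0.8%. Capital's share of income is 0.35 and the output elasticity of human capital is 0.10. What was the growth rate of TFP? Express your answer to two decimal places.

0.56%

Labor's share = 1 − 0.35 − 0.1 = 0.55.
The capital stock: 0.35 × (-1.4) = -0.49 pp.
Average years of schooling: 0.1 × 2.9 = 0.29 pp.
Total hours worked: 0.55 × 0.8 = 0.44 pp.
TFP growth = 0.8 − 0.24 = 0.56%.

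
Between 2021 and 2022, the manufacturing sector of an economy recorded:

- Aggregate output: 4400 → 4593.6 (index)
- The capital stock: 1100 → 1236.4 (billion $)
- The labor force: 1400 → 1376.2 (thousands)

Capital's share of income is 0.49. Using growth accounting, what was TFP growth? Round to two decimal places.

-0.81%

Aggregate output growth = (4593.6 − 4400) / 4400 = 4.4%.
The capital stock growth = (1236.4 − 1100) / 1100 = 12.4%.
The labor force growth = (1376.2 − 1400) / 1400 = -1.7%.
Labor's share = 1 − 0.49 = 0.51.
The capital stock: 0.49 × 12.4 = 6.076 pp.
The labor force: 0.51 × (-1.7) = -0.867 pp.
TFP growth = 4.4 − 5.209 = -0.809%.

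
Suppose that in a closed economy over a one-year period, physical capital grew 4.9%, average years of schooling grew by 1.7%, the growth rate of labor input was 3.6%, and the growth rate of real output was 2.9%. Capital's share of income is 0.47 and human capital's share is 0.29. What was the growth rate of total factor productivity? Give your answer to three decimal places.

Labor's share = 1 − 0.47 − 0.29 = 0.24.
Physical capital: 0.47 × 4.9 = 2.303 pp.
Average years of schooling: 0.29 × 1.7 = 0.493 pp.
Labor input: 0.24 × 3.6 = 0.864 pp.
TFP growth = 2.9 − 3.66 = -0.76%.

-0.760%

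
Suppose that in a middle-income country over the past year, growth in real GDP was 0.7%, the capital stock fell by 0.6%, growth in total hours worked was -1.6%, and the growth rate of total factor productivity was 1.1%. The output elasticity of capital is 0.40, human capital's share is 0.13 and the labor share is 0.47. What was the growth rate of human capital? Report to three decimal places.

4.554%

Labor's share = 1 − 0.4 − 0.13 = 0.47.
gY = gA + 0.4×(-0.6) + 0.47×(-1.6) + 0.13×g.
0.13×g = 0.7 − 1.1 + 0.992 = 0.592.
g = 0.592 / 0.13 = 4.55385%.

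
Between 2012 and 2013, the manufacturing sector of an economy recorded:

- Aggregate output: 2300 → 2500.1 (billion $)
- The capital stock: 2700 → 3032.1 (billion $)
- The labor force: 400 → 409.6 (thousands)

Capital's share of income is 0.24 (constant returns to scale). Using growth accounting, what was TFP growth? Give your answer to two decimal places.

TFP grew 3.92%.

Aggregate output growth = (2500.1 − 2300) / 2300 = 8.7%.
The capital stock growth = (3032.1 − 2700) / 2700 = 12.3%.
The labor force growth = (409.6 − 400) / 400 = 2.4%.
Labor's share = 1 − 0.24 = 0.76.
The capital stock: 0.24 × 12.3 = 2.952 pp.
The labor force: 0.76 × 2.4 = 1.824 pp.
TFP growth = 8.7 − 4.776 = 3.924%.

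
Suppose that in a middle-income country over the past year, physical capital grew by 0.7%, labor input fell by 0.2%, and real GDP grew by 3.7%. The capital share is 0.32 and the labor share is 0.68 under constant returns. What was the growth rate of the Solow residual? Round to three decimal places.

Labor's share = 1 − 0.32 = 0.68.
Physical capital: 0.32 × 0.7 = 0.224 pp.
Labor input: 0.68 × (-0.2) = -0.136 pp.
TFP growth = 3.7 − 0.088 = 3.612%.

The Solow residual growth was 3.612%.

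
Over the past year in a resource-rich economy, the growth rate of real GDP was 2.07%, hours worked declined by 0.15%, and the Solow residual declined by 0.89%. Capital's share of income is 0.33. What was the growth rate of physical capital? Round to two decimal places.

Physical capital growth was 9.27%.

Labor's share = 1 − 0.33 = 0.67.
gY = gA + 0.67×(-0.15) + 0.33×g.
0.33×g = 2.07 + 0.89 + 0.1005 = 3.0605.
g = 3.0605 / 0.33 = 9.2742%.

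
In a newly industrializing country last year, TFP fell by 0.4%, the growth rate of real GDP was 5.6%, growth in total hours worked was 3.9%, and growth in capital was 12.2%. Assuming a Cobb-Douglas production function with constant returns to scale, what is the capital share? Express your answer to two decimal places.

gY = gA + α·gK + (1−α)·gL, so gY − gA − gL = α(gK − gL).
5.6 + 0.4 − 3.9 = α × (12.2 − 3.9).
2.1 = 8.3 α, so α = 0.253.

α = 0.25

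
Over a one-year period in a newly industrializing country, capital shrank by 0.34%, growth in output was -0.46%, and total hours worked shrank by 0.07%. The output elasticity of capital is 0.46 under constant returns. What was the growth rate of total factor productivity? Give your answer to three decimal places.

Labor's share = 1 − 0.46 = 0.54.
Capital: 0.46 × (-0.34) = -0.1564 pp.
Total hours worked: 0.54 × (-0.07) = -0.0378 pp.
TFP growth = -0.46 + 0.1942 = -0.2658%.

-0.266%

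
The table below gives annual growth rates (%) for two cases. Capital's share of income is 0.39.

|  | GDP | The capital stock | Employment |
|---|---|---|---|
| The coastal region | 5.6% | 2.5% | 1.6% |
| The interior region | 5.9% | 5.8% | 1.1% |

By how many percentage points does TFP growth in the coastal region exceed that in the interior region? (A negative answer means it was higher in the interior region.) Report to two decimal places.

0.68 percentage points

Labor's share = 1 − 0.39 = 0.61.
The coastal region: TFP = 5.6 − 0.975 − 0.976 = 3.649%.
The interior region: TFP = 5.9 − 2.262 − 0.671 = 2.967%.
Difference = 3.649 − (2.967) = 0.682 pp.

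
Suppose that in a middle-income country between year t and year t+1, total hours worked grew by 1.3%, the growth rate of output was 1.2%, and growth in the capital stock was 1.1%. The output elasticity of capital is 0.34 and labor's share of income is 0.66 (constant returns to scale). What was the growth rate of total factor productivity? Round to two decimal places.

-0.03%

Labor's share = 1 − 0.34 = 0.66.
The capital stock: 0.34 × 1.1 = 0.374 pp.
Total hours worked: 0.66 × 1.3 = 0.858 pp.
TFP growth = 1.2 − 1.232 = -0.032%.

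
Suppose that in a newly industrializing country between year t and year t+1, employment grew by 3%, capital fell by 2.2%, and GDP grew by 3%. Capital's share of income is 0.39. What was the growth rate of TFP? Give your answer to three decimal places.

Labor's share = 1 − 0.39 = 0.61.
Capital: 0.39 × (-2.2) = -0.858 pp.
Employment: 0.61 × 3 = 1.83 pp.
TFP growth = 3 − 0.972 = 2.028%.

2.028%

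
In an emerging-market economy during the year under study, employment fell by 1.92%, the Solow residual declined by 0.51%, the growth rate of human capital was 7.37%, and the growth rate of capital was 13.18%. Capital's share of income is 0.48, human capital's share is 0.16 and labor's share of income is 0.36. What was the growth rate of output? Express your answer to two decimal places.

Labor's share = 1 − 0.48 − 0.16 = 0.36.
Capital: 0.48 × 13.18 = 6.3264 pp.
Human capital: 0.16 × 7.37 = 1.1792 pp.
Employment: 0.36 × (-1.92) = -0.6912 pp.
Output growth = -0.51 + 6.8144 = 6.3044%.

Output growth was 6.30%.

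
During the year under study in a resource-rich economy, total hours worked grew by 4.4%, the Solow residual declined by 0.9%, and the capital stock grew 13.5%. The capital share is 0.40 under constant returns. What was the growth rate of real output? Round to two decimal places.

Labor's share = 1 − 0.4 = 0.6.
The capital stock: 0.4 × 13.5 = 5.4 pp.
Total hours worked: 0.6 × 4.4 = 2.64 pp.
Output growth = -0.9 + 8.04 = 7.14%.

Real output grew 7.14%.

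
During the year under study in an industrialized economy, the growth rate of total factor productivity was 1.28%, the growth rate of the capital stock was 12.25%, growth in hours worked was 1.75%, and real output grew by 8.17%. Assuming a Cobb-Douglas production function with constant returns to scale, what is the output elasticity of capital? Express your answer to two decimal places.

The output elasticity of capital is 0.49.

gY = gA + α·gK + (1−α)·gL, so gY − gA − gL = α(gK − gL).
8.17 − 1.28 − 1.75 = α × (12.25 − 1.75).
5.14 = 10.5 α, so α = 0.4895.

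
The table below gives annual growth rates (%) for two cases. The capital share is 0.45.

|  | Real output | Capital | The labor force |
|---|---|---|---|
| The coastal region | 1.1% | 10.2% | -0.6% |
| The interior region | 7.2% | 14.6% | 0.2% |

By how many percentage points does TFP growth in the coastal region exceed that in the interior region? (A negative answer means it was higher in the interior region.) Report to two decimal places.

Labor's share = 1 − 0.45 = 0.55.
The coastal region: TFP = 1.1 − 4.59 + 0.33 = -3.16%.
The interior region: TFP = 7.2 − 6.57 − 0.11 = 0.52%.
Difference = -3.16 − (0.52) = -3.68 pp.

-3.68 percentage points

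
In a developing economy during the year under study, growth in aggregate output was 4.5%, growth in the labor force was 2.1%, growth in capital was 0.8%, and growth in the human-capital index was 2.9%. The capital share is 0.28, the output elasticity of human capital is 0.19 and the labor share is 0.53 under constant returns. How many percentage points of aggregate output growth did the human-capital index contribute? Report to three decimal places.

0.551 pp

Contribution = share × growth = 0.19 × 2.9 = 0.551 pp.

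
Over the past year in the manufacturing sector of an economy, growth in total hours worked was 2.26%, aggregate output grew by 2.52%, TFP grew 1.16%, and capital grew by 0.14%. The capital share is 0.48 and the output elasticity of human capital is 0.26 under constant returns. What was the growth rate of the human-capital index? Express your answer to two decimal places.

Labor's share = 1 − 0.48 − 0.26 = 0.26.
gY = gA + 0.48×0.14 + 0.26×2.26 + 0.26×g.
0.26×g = 2.52 − 1.16 − 0.6548 = 0.7052.
g = 0.7052 / 0.26 = 2.7123%.

The human-capital index growth was 2.71%.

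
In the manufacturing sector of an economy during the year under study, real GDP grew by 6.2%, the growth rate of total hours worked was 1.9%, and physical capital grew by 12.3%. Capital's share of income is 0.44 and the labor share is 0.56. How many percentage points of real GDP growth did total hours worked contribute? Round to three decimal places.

1.064 percentage points

Labor's share = 1 − 0.44 = 0.56.
Contribution = share × growth = 0.56 × 1.9 = 1.064 pp.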